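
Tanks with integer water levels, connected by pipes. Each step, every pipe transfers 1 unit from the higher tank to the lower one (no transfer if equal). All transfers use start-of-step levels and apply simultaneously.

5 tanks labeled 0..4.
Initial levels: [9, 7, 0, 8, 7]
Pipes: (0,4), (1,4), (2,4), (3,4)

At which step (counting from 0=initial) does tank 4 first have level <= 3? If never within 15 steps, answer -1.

Answer: -1

Derivation:
Step 1: flows [0->4,1=4,4->2,3->4] -> levels [8 7 1 7 8]
Step 2: flows [0=4,4->1,4->2,4->3] -> levels [8 8 2 8 5]
Step 3: flows [0->4,1->4,4->2,3->4] -> levels [7 7 3 7 7]
Step 4: flows [0=4,1=4,4->2,3=4] -> levels [7 7 4 7 6]
Step 5: flows [0->4,1->4,4->2,3->4] -> levels [6 6 5 6 8]
Step 6: flows [4->0,4->1,4->2,4->3] -> levels [7 7 6 7 4]
Step 7: flows [0->4,1->4,2->4,3->4] -> levels [6 6 5 6 8]
  -> period-2 cycle (repeats step 5); tank 4 never drops to <=3
Tank 4 never reaches <=3 within 15 steps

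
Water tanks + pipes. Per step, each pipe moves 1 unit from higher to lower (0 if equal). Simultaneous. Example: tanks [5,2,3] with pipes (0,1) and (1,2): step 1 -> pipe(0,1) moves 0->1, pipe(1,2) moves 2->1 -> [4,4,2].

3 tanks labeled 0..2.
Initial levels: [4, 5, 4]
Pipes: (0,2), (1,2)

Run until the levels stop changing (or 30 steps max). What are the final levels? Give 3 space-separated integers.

Step 1: flows [0=2,1->2] -> levels [4 4 5]
Step 2: flows [2->0,2->1] -> levels [5 5 3]
Step 3: flows [0->2,1->2] -> levels [4 4 5]
  -> period-2 cycle: step 3 state = step 1 state; never stabilizes
  -> state at step 30: (30-1) mod 2 = 1, same as step 2 -> [5 5 3]

Answer: 5 5 3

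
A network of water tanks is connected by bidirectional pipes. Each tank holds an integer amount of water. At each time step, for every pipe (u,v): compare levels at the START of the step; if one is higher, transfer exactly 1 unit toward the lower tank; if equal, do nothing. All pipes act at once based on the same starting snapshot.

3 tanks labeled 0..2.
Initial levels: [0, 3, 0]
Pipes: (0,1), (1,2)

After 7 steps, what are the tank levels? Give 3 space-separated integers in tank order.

Step 1: flows [1->0,1->2] -> levels [1 1 1]
Step 2: flows [0=1,1=2] -> levels [1 1 1]
  -> stable; steps 3..7 unchanged -> [1 1 1]

Answer: 1 1 1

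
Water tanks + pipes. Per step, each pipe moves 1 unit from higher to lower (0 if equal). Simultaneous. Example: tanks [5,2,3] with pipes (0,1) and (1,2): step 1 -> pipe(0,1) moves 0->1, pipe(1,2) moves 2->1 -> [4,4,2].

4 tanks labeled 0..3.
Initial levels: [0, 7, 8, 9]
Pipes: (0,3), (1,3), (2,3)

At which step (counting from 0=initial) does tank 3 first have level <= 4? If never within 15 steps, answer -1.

Step 1: flows [3->0,3->1,3->2] -> levels [1 8 9 6]
Step 2: flows [3->0,1->3,2->3] -> levels [2 7 8 7]
Step 3: flows [3->0,1=3,2->3] -> levels [3 7 7 7]
Step 4: flows [3->0,1=3,2=3] -> levels [4 7 7 6]
Step 5: flows [3->0,1->3,2->3] -> levels [5 6 6 7]
Step 6: flows [3->0,3->1,3->2] -> levels [6 7 7 4]
Tank 3 first reaches <=4 at step 6

Answer: 6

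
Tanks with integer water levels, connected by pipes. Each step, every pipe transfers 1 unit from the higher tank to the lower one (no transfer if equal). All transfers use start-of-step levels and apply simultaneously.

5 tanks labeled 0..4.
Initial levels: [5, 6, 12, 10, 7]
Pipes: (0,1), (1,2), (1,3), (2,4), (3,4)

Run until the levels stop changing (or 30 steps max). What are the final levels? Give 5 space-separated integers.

Answer: 7 10 7 7 9

Derivation:
Step 1: flows [1->0,2->1,3->1,2->4,3->4] -> levels [6 7 10 8 9]
Step 2: flows [1->0,2->1,3->1,2->4,4->3] -> levels [7 8 8 8 9]
Step 3: flows [1->0,1=2,1=3,4->2,4->3] -> levels [8 7 9 9 7]
Step 4: flows [0->1,2->1,3->1,2->4,3->4] -> levels [7 10 7 7 9]
Step 5: flows [1->0,1->2,1->3,4->2,4->3] -> levels [8 7 9 9 7]
  -> period-2 cycle: step 5 state = step 3 state; never stabilizes
  -> state at step 30: (30-3) mod 2 = 1, same as step 4 -> [7 10 7 7 9]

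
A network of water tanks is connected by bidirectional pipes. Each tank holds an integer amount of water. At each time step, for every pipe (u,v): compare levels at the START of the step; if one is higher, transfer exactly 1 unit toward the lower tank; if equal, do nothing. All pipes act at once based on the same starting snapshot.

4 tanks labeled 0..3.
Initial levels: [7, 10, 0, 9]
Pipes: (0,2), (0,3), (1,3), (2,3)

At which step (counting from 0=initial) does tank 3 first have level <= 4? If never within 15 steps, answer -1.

Answer: -1

Derivation:
Step 1: flows [0->2,3->0,1->3,3->2] -> levels [7 9 2 8]
Step 2: flows [0->2,3->0,1->3,3->2] -> levels [7 8 4 7]
Step 3: flows [0->2,0=3,1->3,3->2] -> levels [6 7 6 7]
Step 4: flows [0=2,3->0,1=3,3->2] -> levels [7 7 7 5]
Step 5: flows [0=2,0->3,1->3,2->3] -> levels [6 6 6 8]
Step 6: flows [0=2,3->0,3->1,3->2] -> levels [7 7 7 5]
  -> period-2 cycle (repeats step 4); tank 3 never drops to <=4
Tank 3 never reaches <=4 within 15 steps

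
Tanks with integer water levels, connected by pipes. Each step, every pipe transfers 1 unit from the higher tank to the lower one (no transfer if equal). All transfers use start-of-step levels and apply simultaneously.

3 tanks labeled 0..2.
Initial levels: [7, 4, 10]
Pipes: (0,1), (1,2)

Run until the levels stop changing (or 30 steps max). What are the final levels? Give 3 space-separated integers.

Answer: 7 7 7

Derivation:
Step 1: flows [0->1,2->1] -> levels [6 6 9]
Step 2: flows [0=1,2->1] -> levels [6 7 8]
Step 3: flows [1->0,2->1] -> levels [7 7 7]
Step 4: flows [0=1,1=2] -> levels [7 7 7]
  -> stable (no change)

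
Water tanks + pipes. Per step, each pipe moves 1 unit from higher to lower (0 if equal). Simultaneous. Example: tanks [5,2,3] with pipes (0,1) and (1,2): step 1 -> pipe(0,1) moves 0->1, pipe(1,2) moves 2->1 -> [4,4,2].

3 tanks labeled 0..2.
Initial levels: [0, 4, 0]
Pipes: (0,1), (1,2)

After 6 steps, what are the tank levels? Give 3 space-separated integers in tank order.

Step 1: flows [1->0,1->2] -> levels [1 2 1]
Step 2: flows [1->0,1->2] -> levels [2 0 2]
Step 3: flows [0->1,2->1] -> levels [1 2 1]
  -> period-2 cycle: step 3 state = step 1 state
  -> state at step 6: (6-1) mod 2 = 1, same as step 2 -> [2 0 2]

Answer: 2 0 2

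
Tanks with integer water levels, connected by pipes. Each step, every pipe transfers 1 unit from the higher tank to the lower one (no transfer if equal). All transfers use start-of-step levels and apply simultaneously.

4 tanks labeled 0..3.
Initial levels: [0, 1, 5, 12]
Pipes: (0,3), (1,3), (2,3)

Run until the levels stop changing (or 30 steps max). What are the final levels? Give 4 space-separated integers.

Answer: 5 5 5 3

Derivation:
Step 1: flows [3->0,3->1,3->2] -> levels [1 2 6 9]
Step 2: flows [3->0,3->1,3->2] -> levels [2 3 7 6]
Step 3: flows [3->0,3->1,2->3] -> levels [3 4 6 5]
Step 4: flows [3->0,3->1,2->3] -> levels [4 5 5 4]
Step 5: flows [0=3,1->3,2->3] -> levels [4 4 4 6]
Step 6: flows [3->0,3->1,3->2] -> levels [5 5 5 3]
Step 7: flows [0->3,1->3,2->3] -> levels [4 4 4 6]
  -> period-2 cycle: step 7 state = step 5 state; never stabilizes
  -> state at step 30: (30-5) mod 2 = 1, same as step 6 -> [5 5 5 3]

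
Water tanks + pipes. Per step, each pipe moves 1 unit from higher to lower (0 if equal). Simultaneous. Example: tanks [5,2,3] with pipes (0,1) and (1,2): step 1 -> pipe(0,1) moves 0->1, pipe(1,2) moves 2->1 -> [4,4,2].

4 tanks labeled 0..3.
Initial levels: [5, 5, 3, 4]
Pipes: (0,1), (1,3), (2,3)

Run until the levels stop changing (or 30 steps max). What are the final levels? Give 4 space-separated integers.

Step 1: flows [0=1,1->3,3->2] -> levels [5 4 4 4]
Step 2: flows [0->1,1=3,2=3] -> levels [4 5 4 4]
Step 3: flows [1->0,1->3,2=3] -> levels [5 3 4 5]
Step 4: flows [0->1,3->1,3->2] -> levels [4 5 5 3]
Step 5: flows [1->0,1->3,2->3] -> levels [5 3 4 5]
  -> period-2 cycle: step 5 state = step 3 state; never stabilizes
  -> state at step 30: (30-3) mod 2 = 1, same as step 4 -> [4 5 5 3]

Answer: 4 5 5 3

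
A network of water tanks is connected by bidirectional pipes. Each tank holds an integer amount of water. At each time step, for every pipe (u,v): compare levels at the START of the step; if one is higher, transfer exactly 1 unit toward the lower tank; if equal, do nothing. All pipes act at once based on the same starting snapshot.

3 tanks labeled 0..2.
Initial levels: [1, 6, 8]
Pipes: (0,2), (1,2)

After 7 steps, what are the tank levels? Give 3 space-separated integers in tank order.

Answer: 5 5 5

Derivation:
Step 1: flows [2->0,2->1] -> levels [2 7 6]
Step 2: flows [2->0,1->2] -> levels [3 6 6]
Step 3: flows [2->0,1=2] -> levels [4 6 5]
Step 4: flows [2->0,1->2] -> levels [5 5 5]
Step 5: flows [0=2,1=2] -> levels [5 5 5]
  -> stable; steps 6..7 unchanged -> [5 5 5]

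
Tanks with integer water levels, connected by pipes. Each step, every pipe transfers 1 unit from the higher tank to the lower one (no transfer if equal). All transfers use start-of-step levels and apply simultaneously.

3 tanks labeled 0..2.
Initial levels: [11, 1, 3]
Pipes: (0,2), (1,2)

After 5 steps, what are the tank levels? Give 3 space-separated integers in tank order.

Answer: 6 4 5

Derivation:
Step 1: flows [0->2,2->1] -> levels [10 2 3]
Step 2: flows [0->2,2->1] -> levels [9 3 3]
Step 3: flows [0->2,1=2] -> levels [8 3 4]
Step 4: flows [0->2,2->1] -> levels [7 4 4]
Step 5: flows [0->2,1=2] -> levels [6 4 5]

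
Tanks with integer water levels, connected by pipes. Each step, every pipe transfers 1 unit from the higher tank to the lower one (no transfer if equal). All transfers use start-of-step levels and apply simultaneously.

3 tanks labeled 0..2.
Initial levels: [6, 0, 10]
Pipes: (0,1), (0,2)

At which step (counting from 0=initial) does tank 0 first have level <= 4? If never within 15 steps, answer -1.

Answer: 7

Derivation:
Step 1: flows [0->1,2->0] -> levels [6 1 9]
Step 2: flows [0->1,2->0] -> levels [6 2 8]
Step 3: flows [0->1,2->0] -> levels [6 3 7]
Step 4: flows [0->1,2->0] -> levels [6 4 6]
Step 5: flows [0->1,0=2] -> levels [5 5 6]
Step 6: flows [0=1,2->0] -> levels [6 5 5]
Step 7: flows [0->1,0->2] -> levels [4 6 6]
Tank 0 first reaches <=4 at step 7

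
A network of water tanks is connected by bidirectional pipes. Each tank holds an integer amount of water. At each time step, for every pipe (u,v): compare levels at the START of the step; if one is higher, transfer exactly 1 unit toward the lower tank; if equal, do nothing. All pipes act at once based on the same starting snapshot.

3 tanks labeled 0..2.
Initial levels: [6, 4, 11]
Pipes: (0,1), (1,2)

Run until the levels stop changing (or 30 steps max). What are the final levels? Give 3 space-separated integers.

Step 1: flows [0->1,2->1] -> levels [5 6 10]
Step 2: flows [1->0,2->1] -> levels [6 6 9]
Step 3: flows [0=1,2->1] -> levels [6 7 8]
Step 4: flows [1->0,2->1] -> levels [7 7 7]
Step 5: flows [0=1,1=2] -> levels [7 7 7]
  -> stable (no change)

Answer: 7 7 7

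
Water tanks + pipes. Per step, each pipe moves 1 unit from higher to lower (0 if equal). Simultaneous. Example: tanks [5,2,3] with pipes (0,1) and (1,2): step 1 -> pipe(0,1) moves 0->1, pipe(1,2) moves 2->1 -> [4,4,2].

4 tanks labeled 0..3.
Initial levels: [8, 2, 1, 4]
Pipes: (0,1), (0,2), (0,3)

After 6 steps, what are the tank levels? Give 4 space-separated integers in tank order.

Step 1: flows [0->1,0->2,0->3] -> levels [5 3 2 5]
Step 2: flows [0->1,0->2,0=3] -> levels [3 4 3 5]
Step 3: flows [1->0,0=2,3->0] -> levels [5 3 3 4]
Step 4: flows [0->1,0->2,0->3] -> levels [2 4 4 5]
Step 5: flows [1->0,2->0,3->0] -> levels [5 3 3 4]
  -> period-2 cycle: step 5 state = step 3 state
  -> state at step 6: (6-3) mod 2 = 1, same as step 4 -> [2 4 4 5]

Answer: 2 4 4 5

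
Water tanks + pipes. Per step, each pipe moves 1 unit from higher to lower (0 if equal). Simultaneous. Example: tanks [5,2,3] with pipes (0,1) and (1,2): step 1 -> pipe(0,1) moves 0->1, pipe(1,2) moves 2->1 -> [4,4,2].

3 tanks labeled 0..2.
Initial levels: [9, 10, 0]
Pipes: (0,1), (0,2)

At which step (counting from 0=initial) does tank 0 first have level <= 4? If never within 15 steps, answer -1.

Answer: -1

Derivation:
Step 1: flows [1->0,0->2] -> levels [9 9 1]
Step 2: flows [0=1,0->2] -> levels [8 9 2]
Step 3: flows [1->0,0->2] -> levels [8 8 3]
Step 4: flows [0=1,0->2] -> levels [7 8 4]
Step 5: flows [1->0,0->2] -> levels [7 7 5]
Step 6: flows [0=1,0->2] -> levels [6 7 6]
Step 7: flows [1->0,0=2] -> levels [7 6 6]
Step 8: flows [0->1,0->2] -> levels [5 7 7]
Step 9: flows [1->0,2->0] -> levels [7 6 6]
  -> period-2 cycle (repeats step 7); tank 0 never drops to <=4
Tank 0 never reaches <=4 within 15 steps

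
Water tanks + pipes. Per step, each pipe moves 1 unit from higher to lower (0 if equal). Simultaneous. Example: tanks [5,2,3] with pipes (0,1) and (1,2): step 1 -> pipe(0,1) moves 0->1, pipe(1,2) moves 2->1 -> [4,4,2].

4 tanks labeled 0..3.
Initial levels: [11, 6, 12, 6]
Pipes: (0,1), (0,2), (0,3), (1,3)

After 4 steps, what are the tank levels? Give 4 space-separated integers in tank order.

Answer: 11 8 8 8

Derivation:
Step 1: flows [0->1,2->0,0->3,1=3] -> levels [10 7 11 7]
Step 2: flows [0->1,2->0,0->3,1=3] -> levels [9 8 10 8]
Step 3: flows [0->1,2->0,0->3,1=3] -> levels [8 9 9 9]
Step 4: flows [1->0,2->0,3->0,1=3] -> levels [11 8 8 8]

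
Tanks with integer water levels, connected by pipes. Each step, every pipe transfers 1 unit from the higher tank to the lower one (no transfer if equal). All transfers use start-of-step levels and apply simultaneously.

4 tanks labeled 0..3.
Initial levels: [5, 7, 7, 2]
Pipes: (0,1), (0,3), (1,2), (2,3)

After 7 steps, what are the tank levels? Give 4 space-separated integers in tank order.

Answer: 6 5 6 4

Derivation:
Step 1: flows [1->0,0->3,1=2,2->3] -> levels [5 6 6 4]
Step 2: flows [1->0,0->3,1=2,2->3] -> levels [5 5 5 6]
Step 3: flows [0=1,3->0,1=2,3->2] -> levels [6 5 6 4]
Step 4: flows [0->1,0->3,2->1,2->3] -> levels [4 7 4 6]
Step 5: flows [1->0,3->0,1->2,3->2] -> levels [6 5 6 4]
  -> period-2 cycle: step 5 state = step 3 state
  -> state at step 7: (7-3) mod 2 = 0, same as step 3 -> [6 5 6 4]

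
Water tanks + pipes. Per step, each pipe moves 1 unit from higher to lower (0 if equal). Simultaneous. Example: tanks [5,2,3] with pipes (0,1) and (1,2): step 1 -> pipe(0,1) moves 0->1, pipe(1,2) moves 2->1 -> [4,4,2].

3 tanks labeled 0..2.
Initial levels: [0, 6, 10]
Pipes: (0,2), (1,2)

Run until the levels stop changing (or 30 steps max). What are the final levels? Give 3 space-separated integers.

Answer: 5 5 6

Derivation:
Step 1: flows [2->0,2->1] -> levels [1 7 8]
Step 2: flows [2->0,2->1] -> levels [2 8 6]
Step 3: flows [2->0,1->2] -> levels [3 7 6]
Step 4: flows [2->0,1->2] -> levels [4 6 6]
Step 5: flows [2->0,1=2] -> levels [5 6 5]
Step 6: flows [0=2,1->2] -> levels [5 5 6]
Step 7: flows [2->0,2->1] -> levels [6 6 4]
Step 8: flows [0->2,1->2] -> levels [5 5 6]
  -> period-2 cycle: step 8 state = step 6 state; never stabilizes
  -> state at step 30: (30-6) mod 2 = 0, same as step 6 -> [5 5 6]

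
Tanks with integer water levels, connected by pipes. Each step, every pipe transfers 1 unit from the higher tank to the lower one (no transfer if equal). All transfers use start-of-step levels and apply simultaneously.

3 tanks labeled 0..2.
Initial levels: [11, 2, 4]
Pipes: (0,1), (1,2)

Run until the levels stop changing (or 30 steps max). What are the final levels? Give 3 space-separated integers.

Answer: 6 5 6

Derivation:
Step 1: flows [0->1,2->1] -> levels [10 4 3]
Step 2: flows [0->1,1->2] -> levels [9 4 4]
Step 3: flows [0->1,1=2] -> levels [8 5 4]
Step 4: flows [0->1,1->2] -> levels [7 5 5]
Step 5: flows [0->1,1=2] -> levels [6 6 5]
Step 6: flows [0=1,1->2] -> levels [6 5 6]
Step 7: flows [0->1,2->1] -> levels [5 7 5]
Step 8: flows [1->0,1->2] -> levels [6 5 6]
  -> period-2 cycle: step 8 state = step 6 state; never stabilizes
  -> state at step 30: (30-6) mod 2 = 0, same as step 6 -> [6 5 6]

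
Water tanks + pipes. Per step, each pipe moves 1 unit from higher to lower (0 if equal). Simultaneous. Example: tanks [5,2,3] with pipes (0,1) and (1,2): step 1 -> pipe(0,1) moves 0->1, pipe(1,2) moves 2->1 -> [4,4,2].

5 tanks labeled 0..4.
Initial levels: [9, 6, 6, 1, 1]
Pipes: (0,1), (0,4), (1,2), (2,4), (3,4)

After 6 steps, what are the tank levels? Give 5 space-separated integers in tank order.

Step 1: flows [0->1,0->4,1=2,2->4,3=4] -> levels [7 7 5 1 3]
Step 2: flows [0=1,0->4,1->2,2->4,4->3] -> levels [6 6 5 2 4]
Step 3: flows [0=1,0->4,1->2,2->4,4->3] -> levels [5 5 5 3 5]
Step 4: flows [0=1,0=4,1=2,2=4,4->3] -> levels [5 5 5 4 4]
Step 5: flows [0=1,0->4,1=2,2->4,3=4] -> levels [4 5 4 4 6]
Step 6: flows [1->0,4->0,1->2,4->2,4->3] -> levels [6 3 6 5 3]

Answer: 6 3 6 5 3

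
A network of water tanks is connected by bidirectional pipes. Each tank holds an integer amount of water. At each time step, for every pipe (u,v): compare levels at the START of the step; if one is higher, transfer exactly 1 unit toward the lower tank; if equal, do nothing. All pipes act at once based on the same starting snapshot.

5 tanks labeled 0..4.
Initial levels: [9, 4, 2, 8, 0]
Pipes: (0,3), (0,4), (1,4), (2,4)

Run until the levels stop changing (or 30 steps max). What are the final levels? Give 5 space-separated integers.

Step 1: flows [0->3,0->4,1->4,2->4] -> levels [7 3 1 9 3]
Step 2: flows [3->0,0->4,1=4,4->2] -> levels [7 3 2 8 3]
Step 3: flows [3->0,0->4,1=4,4->2] -> levels [7 3 3 7 3]
Step 4: flows [0=3,0->4,1=4,2=4] -> levels [6 3 3 7 4]
Step 5: flows [3->0,0->4,4->1,4->2] -> levels [6 4 4 6 3]
Step 6: flows [0=3,0->4,1->4,2->4] -> levels [5 3 3 6 6]
Step 7: flows [3->0,4->0,4->1,4->2] -> levels [7 4 4 5 3]
Step 8: flows [0->3,0->4,1->4,2->4] -> levels [5 3 3 6 6]
  -> period-2 cycle: step 8 state = step 6 state; never stabilizes
  -> state at step 30: (30-6) mod 2 = 0, same as step 6 -> [5 3 3 6 6]

Answer: 5 3 3 6 6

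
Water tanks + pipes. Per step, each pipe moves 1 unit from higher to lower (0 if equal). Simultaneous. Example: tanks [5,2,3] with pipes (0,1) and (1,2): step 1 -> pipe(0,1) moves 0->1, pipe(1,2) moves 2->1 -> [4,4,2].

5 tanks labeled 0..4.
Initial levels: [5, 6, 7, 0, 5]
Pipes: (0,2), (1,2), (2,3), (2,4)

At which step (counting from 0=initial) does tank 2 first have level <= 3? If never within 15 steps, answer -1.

Answer: 1

Derivation:
Step 1: flows [2->0,2->1,2->3,2->4] -> levels [6 7 3 1 6]
Tank 2 first reaches <=3 at step 1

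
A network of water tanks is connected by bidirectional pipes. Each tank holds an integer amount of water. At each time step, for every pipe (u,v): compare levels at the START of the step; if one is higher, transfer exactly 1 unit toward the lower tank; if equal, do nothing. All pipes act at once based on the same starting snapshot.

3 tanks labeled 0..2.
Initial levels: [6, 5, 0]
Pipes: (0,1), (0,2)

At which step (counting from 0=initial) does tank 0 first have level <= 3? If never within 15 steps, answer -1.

Answer: 4

Derivation:
Step 1: flows [0->1,0->2] -> levels [4 6 1]
Step 2: flows [1->0,0->2] -> levels [4 5 2]
Step 3: flows [1->0,0->2] -> levels [4 4 3]
Step 4: flows [0=1,0->2] -> levels [3 4 4]
Tank 0 first reaches <=3 at step 4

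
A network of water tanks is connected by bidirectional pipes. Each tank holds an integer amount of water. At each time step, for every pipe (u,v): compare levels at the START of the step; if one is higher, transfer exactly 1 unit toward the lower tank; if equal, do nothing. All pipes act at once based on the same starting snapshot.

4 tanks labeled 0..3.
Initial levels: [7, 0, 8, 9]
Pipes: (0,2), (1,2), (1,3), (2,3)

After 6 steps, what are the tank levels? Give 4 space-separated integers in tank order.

Step 1: flows [2->0,2->1,3->1,3->2] -> levels [8 2 7 7]
Step 2: flows [0->2,2->1,3->1,2=3] -> levels [7 4 7 6]
Step 3: flows [0=2,2->1,3->1,2->3] -> levels [7 6 5 6]
Step 4: flows [0->2,1->2,1=3,3->2] -> levels [6 5 8 5]
Step 5: flows [2->0,2->1,1=3,2->3] -> levels [7 6 5 6]
  -> period-2 cycle: step 5 state = step 3 state
  -> state at step 6: (6-3) mod 2 = 1, same as step 4 -> [6 5 8 5]

Answer: 6 5 8 5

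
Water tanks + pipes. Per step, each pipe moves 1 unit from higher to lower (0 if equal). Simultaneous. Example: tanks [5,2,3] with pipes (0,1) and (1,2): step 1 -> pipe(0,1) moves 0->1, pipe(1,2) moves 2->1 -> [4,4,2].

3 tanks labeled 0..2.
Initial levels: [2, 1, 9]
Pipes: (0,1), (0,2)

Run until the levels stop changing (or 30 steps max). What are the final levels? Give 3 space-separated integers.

Step 1: flows [0->1,2->0] -> levels [2 2 8]
Step 2: flows [0=1,2->0] -> levels [3 2 7]
Step 3: flows [0->1,2->0] -> levels [3 3 6]
Step 4: flows [0=1,2->0] -> levels [4 3 5]
Step 5: flows [0->1,2->0] -> levels [4 4 4]
Step 6: flows [0=1,0=2] -> levels [4 4 4]
  -> stable (no change)

Answer: 4 4 4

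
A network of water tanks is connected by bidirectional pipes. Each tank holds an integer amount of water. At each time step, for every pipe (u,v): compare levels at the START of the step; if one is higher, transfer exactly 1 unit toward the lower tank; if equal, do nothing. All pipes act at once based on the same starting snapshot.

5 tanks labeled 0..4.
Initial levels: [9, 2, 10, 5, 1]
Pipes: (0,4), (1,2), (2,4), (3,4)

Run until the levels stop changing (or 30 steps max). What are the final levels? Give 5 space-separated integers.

Answer: 6 5 6 6 4

Derivation:
Step 1: flows [0->4,2->1,2->4,3->4] -> levels [8 3 8 4 4]
Step 2: flows [0->4,2->1,2->4,3=4] -> levels [7 4 6 4 6]
Step 3: flows [0->4,2->1,2=4,4->3] -> levels [6 5 5 5 6]
Step 4: flows [0=4,1=2,4->2,4->3] -> levels [6 5 6 6 4]
Step 5: flows [0->4,2->1,2->4,3->4] -> levels [5 6 4 5 7]
Step 6: flows [4->0,1->2,4->2,4->3] -> levels [6 5 6 6 4]
  -> period-2 cycle: step 6 state = step 4 state; never stabilizes
  -> state at step 30: (30-4) mod 2 = 0, same as step 4 -> [6 5 6 6 4]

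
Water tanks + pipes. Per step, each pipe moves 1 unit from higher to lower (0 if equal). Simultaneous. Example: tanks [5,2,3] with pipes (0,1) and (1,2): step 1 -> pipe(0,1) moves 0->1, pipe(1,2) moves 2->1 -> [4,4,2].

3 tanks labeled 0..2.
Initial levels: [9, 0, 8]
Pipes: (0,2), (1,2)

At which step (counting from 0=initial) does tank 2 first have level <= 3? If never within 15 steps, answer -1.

Step 1: flows [0->2,2->1] -> levels [8 1 8]
Step 2: flows [0=2,2->1] -> levels [8 2 7]
Step 3: flows [0->2,2->1] -> levels [7 3 7]
Step 4: flows [0=2,2->1] -> levels [7 4 6]
Step 5: flows [0->2,2->1] -> levels [6 5 6]
Step 6: flows [0=2,2->1] -> levels [6 6 5]
Step 7: flows [0->2,1->2] -> levels [5 5 7]
Step 8: flows [2->0,2->1] -> levels [6 6 5]
  -> period-2 cycle (repeats step 6); tank 2 never drops to <=3
Tank 2 never reaches <=3 within 15 steps

Answer: -1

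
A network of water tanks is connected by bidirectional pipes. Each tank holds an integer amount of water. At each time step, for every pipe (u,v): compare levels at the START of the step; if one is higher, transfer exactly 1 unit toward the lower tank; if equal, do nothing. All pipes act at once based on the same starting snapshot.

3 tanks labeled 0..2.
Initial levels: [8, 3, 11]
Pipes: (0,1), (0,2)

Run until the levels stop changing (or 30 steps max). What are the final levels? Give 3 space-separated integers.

Step 1: flows [0->1,2->0] -> levels [8 4 10]
Step 2: flows [0->1,2->0] -> levels [8 5 9]
Step 3: flows [0->1,2->0] -> levels [8 6 8]
Step 4: flows [0->1,0=2] -> levels [7 7 8]
Step 5: flows [0=1,2->0] -> levels [8 7 7]
Step 6: flows [0->1,0->2] -> levels [6 8 8]
Step 7: flows [1->0,2->0] -> levels [8 7 7]
  -> period-2 cycle: step 7 state = step 5 state; never stabilizes
  -> state at step 30: (30-5) mod 2 = 1, same as step 6 -> [6 8 8]

Answer: 6 8 8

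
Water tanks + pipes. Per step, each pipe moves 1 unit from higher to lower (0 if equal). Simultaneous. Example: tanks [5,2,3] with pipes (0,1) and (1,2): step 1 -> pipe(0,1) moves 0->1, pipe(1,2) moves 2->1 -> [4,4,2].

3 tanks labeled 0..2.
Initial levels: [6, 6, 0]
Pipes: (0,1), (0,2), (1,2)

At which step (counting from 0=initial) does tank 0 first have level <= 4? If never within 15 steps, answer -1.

Step 1: flows [0=1,0->2,1->2] -> levels [5 5 2]
Step 2: flows [0=1,0->2,1->2] -> levels [4 4 4]
Tank 0 first reaches <=4 at step 2

Answer: 2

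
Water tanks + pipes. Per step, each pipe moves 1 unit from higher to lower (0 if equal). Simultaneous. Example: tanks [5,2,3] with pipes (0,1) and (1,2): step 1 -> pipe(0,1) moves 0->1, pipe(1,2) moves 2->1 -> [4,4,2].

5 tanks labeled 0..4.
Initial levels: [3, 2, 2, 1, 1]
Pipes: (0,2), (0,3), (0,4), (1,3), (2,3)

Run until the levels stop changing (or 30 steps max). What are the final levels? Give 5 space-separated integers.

Step 1: flows [0->2,0->3,0->4,1->3,2->3] -> levels [0 1 2 4 2]
Step 2: flows [2->0,3->0,4->0,3->1,3->2] -> levels [3 2 2 1 1]
  -> period-2 cycle: step 2 state = step 0 state; never stabilizes
  -> state at step 30: (30-0) mod 2 = 0, same as step 0 -> [3 2 2 1 1]

Answer: 3 2 2 1 1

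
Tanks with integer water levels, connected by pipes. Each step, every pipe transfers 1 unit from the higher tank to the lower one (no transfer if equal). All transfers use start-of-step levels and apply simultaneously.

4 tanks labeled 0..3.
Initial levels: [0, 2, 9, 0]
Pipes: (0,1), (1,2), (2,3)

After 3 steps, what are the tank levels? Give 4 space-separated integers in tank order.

Step 1: flows [1->0,2->1,2->3] -> levels [1 2 7 1]
Step 2: flows [1->0,2->1,2->3] -> levels [2 2 5 2]
Step 3: flows [0=1,2->1,2->3] -> levels [2 3 3 3]

Answer: 2 3 3 3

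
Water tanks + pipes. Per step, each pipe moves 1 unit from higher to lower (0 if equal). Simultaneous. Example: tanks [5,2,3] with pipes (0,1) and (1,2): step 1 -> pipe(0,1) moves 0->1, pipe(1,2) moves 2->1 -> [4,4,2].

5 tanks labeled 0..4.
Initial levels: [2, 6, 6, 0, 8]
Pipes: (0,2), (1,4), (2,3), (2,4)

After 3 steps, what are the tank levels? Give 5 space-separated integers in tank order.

Answer: 4 6 4 3 5

Derivation:
Step 1: flows [2->0,4->1,2->3,4->2] -> levels [3 7 5 1 6]
Step 2: flows [2->0,1->4,2->3,4->2] -> levels [4 6 4 2 6]
Step 3: flows [0=2,1=4,2->3,4->2] -> levels [4 6 4 3 5]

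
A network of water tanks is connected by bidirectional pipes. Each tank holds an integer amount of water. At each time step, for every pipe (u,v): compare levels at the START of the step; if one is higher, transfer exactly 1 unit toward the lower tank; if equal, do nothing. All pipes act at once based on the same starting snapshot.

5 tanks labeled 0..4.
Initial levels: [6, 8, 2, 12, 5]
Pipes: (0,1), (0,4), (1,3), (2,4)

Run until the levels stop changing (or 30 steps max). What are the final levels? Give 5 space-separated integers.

Answer: 6 8 5 7 7

Derivation:
Step 1: flows [1->0,0->4,3->1,4->2] -> levels [6 8 3 11 5]
Step 2: flows [1->0,0->4,3->1,4->2] -> levels [6 8 4 10 5]
Step 3: flows [1->0,0->4,3->1,4->2] -> levels [6 8 5 9 5]
Step 4: flows [1->0,0->4,3->1,2=4] -> levels [6 8 5 8 6]
Step 5: flows [1->0,0=4,1=3,4->2] -> levels [7 7 6 8 5]
Step 6: flows [0=1,0->4,3->1,2->4] -> levels [6 8 5 7 7]
Step 7: flows [1->0,4->0,1->3,4->2] -> levels [8 6 6 8 5]
Step 8: flows [0->1,0->4,3->1,2->4] -> levels [6 8 5 7 7]
  -> period-2 cycle: step 8 state = step 6 state; never stabilizes
  -> state at step 30: (30-6) mod 2 = 0, same as step 6 -> [6 8 5 7 7]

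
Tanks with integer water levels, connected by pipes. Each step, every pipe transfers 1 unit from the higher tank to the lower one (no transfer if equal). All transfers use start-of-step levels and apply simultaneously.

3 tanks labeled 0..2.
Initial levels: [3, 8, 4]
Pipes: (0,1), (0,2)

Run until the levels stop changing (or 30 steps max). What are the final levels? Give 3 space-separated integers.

Answer: 5 5 5

Derivation:
Step 1: flows [1->0,2->0] -> levels [5 7 3]
Step 2: flows [1->0,0->2] -> levels [5 6 4]
Step 3: flows [1->0,0->2] -> levels [5 5 5]
Step 4: flows [0=1,0=2] -> levels [5 5 5]
  -> stable (no change)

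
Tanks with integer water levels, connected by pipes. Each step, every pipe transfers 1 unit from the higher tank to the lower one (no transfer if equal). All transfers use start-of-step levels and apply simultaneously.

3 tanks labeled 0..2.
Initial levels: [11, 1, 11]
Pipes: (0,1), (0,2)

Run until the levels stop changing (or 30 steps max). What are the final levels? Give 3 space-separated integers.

Step 1: flows [0->1,0=2] -> levels [10 2 11]
Step 2: flows [0->1,2->0] -> levels [10 3 10]
Step 3: flows [0->1,0=2] -> levels [9 4 10]
Step 4: flows [0->1,2->0] -> levels [9 5 9]
Step 5: flows [0->1,0=2] -> levels [8 6 9]
Step 6: flows [0->1,2->0] -> levels [8 7 8]
Step 7: flows [0->1,0=2] -> levels [7 8 8]
Step 8: flows [1->0,2->0] -> levels [9 7 7]
Step 9: flows [0->1,0->2] -> levels [7 8 8]
  -> period-2 cycle: step 9 state = step 7 state; never stabilizes
  -> state at step 30: (30-7) mod 2 = 1, same as step 8 -> [9 7 7]

Answer: 9 7 7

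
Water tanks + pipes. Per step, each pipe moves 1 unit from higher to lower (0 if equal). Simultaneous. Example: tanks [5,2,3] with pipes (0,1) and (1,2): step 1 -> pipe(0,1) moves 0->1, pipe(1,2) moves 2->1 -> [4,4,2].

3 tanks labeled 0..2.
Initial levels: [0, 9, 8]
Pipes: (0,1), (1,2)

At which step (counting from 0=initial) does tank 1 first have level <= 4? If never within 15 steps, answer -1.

Answer: -1

Derivation:
Step 1: flows [1->0,1->2] -> levels [1 7 9]
Step 2: flows [1->0,2->1] -> levels [2 7 8]
Step 3: flows [1->0,2->1] -> levels [3 7 7]
Step 4: flows [1->0,1=2] -> levels [4 6 7]
Step 5: flows [1->0,2->1] -> levels [5 6 6]
Step 6: flows [1->0,1=2] -> levels [6 5 6]
Step 7: flows [0->1,2->1] -> levels [5 7 5]
Step 8: flows [1->0,1->2] -> levels [6 5 6]
  -> period-2 cycle (repeats step 6); tank 1 never drops to <=4
Tank 1 never reaches <=4 within 15 steps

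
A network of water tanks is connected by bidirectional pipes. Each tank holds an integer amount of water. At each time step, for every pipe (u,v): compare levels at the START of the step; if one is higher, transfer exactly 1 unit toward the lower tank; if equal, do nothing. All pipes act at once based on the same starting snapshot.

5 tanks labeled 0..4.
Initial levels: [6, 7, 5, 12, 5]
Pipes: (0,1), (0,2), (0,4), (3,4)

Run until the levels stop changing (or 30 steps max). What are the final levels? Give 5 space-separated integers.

Step 1: flows [1->0,0->2,0->4,3->4] -> levels [5 6 6 11 7]
Step 2: flows [1->0,2->0,4->0,3->4] -> levels [8 5 5 10 7]
Step 3: flows [0->1,0->2,0->4,3->4] -> levels [5 6 6 9 9]
Step 4: flows [1->0,2->0,4->0,3=4] -> levels [8 5 5 9 8]
Step 5: flows [0->1,0->2,0=4,3->4] -> levels [6 6 6 8 9]
Step 6: flows [0=1,0=2,4->0,4->3] -> levels [7 6 6 9 7]
Step 7: flows [0->1,0->2,0=4,3->4] -> levels [5 7 7 8 8]
Step 8: flows [1->0,2->0,4->0,3=4] -> levels [8 6 6 8 7]
Step 9: flows [0->1,0->2,0->4,3->4] -> levels [5 7 7 7 9]
Step 10: flows [1->0,2->0,4->0,4->3] -> levels [8 6 6 8 7]
  -> period-2 cycle: step 10 state = step 8 state; never stabilizes
  -> state at step 30: (30-8) mod 2 = 0, same as step 8 -> [8 6 6 8 7]

Answer: 8 6 6 8 7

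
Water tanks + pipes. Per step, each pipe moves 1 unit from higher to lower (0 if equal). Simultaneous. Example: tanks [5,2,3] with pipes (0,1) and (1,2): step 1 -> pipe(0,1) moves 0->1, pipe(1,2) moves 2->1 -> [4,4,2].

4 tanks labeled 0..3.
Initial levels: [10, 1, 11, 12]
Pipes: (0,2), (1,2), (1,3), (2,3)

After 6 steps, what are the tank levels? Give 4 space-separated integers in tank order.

Step 1: flows [2->0,2->1,3->1,3->2] -> levels [11 3 10 10]
Step 2: flows [0->2,2->1,3->1,2=3] -> levels [10 5 10 9]
Step 3: flows [0=2,2->1,3->1,2->3] -> levels [10 7 8 9]
Step 4: flows [0->2,2->1,3->1,3->2] -> levels [9 9 9 7]
Step 5: flows [0=2,1=2,1->3,2->3] -> levels [9 8 8 9]
Step 6: flows [0->2,1=2,3->1,3->2] -> levels [8 9 10 7]

Answer: 8 9 10 7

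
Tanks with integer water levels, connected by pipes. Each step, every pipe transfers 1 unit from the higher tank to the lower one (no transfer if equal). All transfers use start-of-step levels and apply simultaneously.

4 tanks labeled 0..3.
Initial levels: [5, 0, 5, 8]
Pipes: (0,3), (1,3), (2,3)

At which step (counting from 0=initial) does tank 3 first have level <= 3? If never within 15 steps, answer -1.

Answer: 3

Derivation:
Step 1: flows [3->0,3->1,3->2] -> levels [6 1 6 5]
Step 2: flows [0->3,3->1,2->3] -> levels [5 2 5 6]
Step 3: flows [3->0,3->1,3->2] -> levels [6 3 6 3]
Tank 3 first reaches <=3 at step 3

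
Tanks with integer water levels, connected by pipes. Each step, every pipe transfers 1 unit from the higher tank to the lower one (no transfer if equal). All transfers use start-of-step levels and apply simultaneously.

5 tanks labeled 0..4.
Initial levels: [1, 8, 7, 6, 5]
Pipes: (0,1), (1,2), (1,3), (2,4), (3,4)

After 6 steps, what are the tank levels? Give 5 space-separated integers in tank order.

Answer: 5 6 5 5 6

Derivation:
Step 1: flows [1->0,1->2,1->3,2->4,3->4] -> levels [2 5 7 6 7]
Step 2: flows [1->0,2->1,3->1,2=4,4->3] -> levels [3 6 6 6 6]
Step 3: flows [1->0,1=2,1=3,2=4,3=4] -> levels [4 5 6 6 6]
Step 4: flows [1->0,2->1,3->1,2=4,3=4] -> levels [5 6 5 5 6]
Step 5: flows [1->0,1->2,1->3,4->2,4->3] -> levels [6 3 7 7 4]
Step 6: flows [0->1,2->1,3->1,2->4,3->4] -> levels [5 6 5 5 6]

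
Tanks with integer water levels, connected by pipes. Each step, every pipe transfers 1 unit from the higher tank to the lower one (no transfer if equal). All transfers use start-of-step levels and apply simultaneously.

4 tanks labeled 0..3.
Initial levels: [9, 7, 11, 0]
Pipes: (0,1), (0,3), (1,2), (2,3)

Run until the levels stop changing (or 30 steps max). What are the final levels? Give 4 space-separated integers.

Step 1: flows [0->1,0->3,2->1,2->3] -> levels [7 9 9 2]
Step 2: flows [1->0,0->3,1=2,2->3] -> levels [7 8 8 4]
Step 3: flows [1->0,0->3,1=2,2->3] -> levels [7 7 7 6]
Step 4: flows [0=1,0->3,1=2,2->3] -> levels [6 7 6 8]
Step 5: flows [1->0,3->0,1->2,3->2] -> levels [8 5 8 6]
Step 6: flows [0->1,0->3,2->1,2->3] -> levels [6 7 6 8]
  -> period-2 cycle: step 6 state = step 4 state; never stabilizes
  -> state at step 30: (30-4) mod 2 = 0, same as step 4 -> [6 7 6 8]

Answer: 6 7 6 8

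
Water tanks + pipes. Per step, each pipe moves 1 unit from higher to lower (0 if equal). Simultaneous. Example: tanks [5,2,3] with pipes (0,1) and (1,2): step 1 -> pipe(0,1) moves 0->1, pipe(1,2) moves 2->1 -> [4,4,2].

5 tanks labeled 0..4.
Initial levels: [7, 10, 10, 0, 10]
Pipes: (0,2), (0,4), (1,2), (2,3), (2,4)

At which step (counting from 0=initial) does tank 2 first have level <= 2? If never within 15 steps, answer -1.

Answer: -1

Derivation:
Step 1: flows [2->0,4->0,1=2,2->3,2=4] -> levels [9 10 8 1 9]
Step 2: flows [0->2,0=4,1->2,2->3,4->2] -> levels [8 9 10 2 8]
Step 3: flows [2->0,0=4,2->1,2->3,2->4] -> levels [9 10 6 3 9]
Step 4: flows [0->2,0=4,1->2,2->3,4->2] -> levels [8 9 8 4 8]
Step 5: flows [0=2,0=4,1->2,2->3,2=4] -> levels [8 8 8 5 8]
Step 6: flows [0=2,0=4,1=2,2->3,2=4] -> levels [8 8 7 6 8]
Step 7: flows [0->2,0=4,1->2,2->3,4->2] -> levels [7 7 9 7 7]
Step 8: flows [2->0,0=4,2->1,2->3,2->4] -> levels [8 8 5 8 8]
Step 9: flows [0->2,0=4,1->2,3->2,4->2] -> levels [7 7 9 7 7]
  -> period-2 cycle (repeats step 7); tank 2 never drops to <=2
Tank 2 never reaches <=2 within 15 steps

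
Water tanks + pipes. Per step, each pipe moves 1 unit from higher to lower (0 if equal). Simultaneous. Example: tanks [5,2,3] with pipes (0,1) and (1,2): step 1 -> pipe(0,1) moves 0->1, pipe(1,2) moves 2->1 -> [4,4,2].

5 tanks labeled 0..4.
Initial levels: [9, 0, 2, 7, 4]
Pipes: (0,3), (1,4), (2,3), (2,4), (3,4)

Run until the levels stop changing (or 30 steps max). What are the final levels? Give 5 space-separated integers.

Answer: 5 4 3 6 4

Derivation:
Step 1: flows [0->3,4->1,3->2,4->2,3->4] -> levels [8 1 4 6 3]
Step 2: flows [0->3,4->1,3->2,2->4,3->4] -> levels [7 2 4 5 4]
Step 3: flows [0->3,4->1,3->2,2=4,3->4] -> levels [6 3 5 4 4]
Step 4: flows [0->3,4->1,2->3,2->4,3=4] -> levels [5 4 3 6 4]
Step 5: flows [3->0,1=4,3->2,4->2,3->4] -> levels [6 4 5 3 4]
Step 6: flows [0->3,1=4,2->3,2->4,4->3] -> levels [5 4 3 6 4]
  -> period-2 cycle: step 6 state = step 4 state; never stabilizes
  -> state at step 30: (30-4) mod 2 = 0, same as step 4 -> [5 4 3 6 4]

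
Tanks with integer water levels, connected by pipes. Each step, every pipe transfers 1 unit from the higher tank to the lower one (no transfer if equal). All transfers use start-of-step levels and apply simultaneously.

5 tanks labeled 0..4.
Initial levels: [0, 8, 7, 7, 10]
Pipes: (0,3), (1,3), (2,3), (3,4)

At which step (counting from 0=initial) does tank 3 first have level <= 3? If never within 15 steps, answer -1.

Answer: -1

Derivation:
Step 1: flows [3->0,1->3,2=3,4->3] -> levels [1 7 7 8 9]
Step 2: flows [3->0,3->1,3->2,4->3] -> levels [2 8 8 6 8]
Step 3: flows [3->0,1->3,2->3,4->3] -> levels [3 7 7 8 7]
Step 4: flows [3->0,3->1,3->2,3->4] -> levels [4 8 8 4 8]
Step 5: flows [0=3,1->3,2->3,4->3] -> levels [4 7 7 7 7]
Step 6: flows [3->0,1=3,2=3,3=4] -> levels [5 7 7 6 7]
Step 7: flows [3->0,1->3,2->3,4->3] -> levels [6 6 6 8 6]
Step 8: flows [3->0,3->1,3->2,3->4] -> levels [7 7 7 4 7]
Step 9: flows [0->3,1->3,2->3,4->3] -> levels [6 6 6 8 6]
  -> period-2 cycle (repeats step 7); tank 3 never drops to <=3
Tank 3 never reaches <=3 within 15 steps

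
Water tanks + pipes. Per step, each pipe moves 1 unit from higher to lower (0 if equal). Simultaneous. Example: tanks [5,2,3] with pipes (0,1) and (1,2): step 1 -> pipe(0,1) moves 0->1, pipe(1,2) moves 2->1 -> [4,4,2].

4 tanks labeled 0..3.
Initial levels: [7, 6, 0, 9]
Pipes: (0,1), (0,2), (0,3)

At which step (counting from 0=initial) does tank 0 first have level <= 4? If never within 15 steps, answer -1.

Step 1: flows [0->1,0->2,3->0] -> levels [6 7 1 8]
Step 2: flows [1->0,0->2,3->0] -> levels [7 6 2 7]
Step 3: flows [0->1,0->2,0=3] -> levels [5 7 3 7]
Step 4: flows [1->0,0->2,3->0] -> levels [6 6 4 6]
Step 5: flows [0=1,0->2,0=3] -> levels [5 6 5 6]
Step 6: flows [1->0,0=2,3->0] -> levels [7 5 5 5]
Step 7: flows [0->1,0->2,0->3] -> levels [4 6 6 6]
Tank 0 first reaches <=4 at step 7

Answer: 7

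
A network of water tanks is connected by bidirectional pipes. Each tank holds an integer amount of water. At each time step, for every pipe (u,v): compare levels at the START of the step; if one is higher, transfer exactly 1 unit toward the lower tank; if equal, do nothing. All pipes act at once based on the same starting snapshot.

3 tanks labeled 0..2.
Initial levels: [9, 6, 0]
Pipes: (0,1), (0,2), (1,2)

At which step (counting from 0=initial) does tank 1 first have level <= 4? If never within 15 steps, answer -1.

Answer: 3

Derivation:
Step 1: flows [0->1,0->2,1->2] -> levels [7 6 2]
Step 2: flows [0->1,0->2,1->2] -> levels [5 6 4]
Step 3: flows [1->0,0->2,1->2] -> levels [5 4 6]
Tank 1 first reaches <=4 at step 3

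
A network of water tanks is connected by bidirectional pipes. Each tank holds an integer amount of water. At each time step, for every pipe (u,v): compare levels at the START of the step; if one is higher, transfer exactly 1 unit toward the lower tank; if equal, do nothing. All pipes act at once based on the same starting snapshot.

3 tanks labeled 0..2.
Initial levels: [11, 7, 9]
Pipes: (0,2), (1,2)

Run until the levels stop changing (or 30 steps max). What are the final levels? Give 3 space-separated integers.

Answer: 9 9 9

Derivation:
Step 1: flows [0->2,2->1] -> levels [10 8 9]
Step 2: flows [0->2,2->1] -> levels [9 9 9]
Step 3: flows [0=2,1=2] -> levels [9 9 9]
  -> stable (no change)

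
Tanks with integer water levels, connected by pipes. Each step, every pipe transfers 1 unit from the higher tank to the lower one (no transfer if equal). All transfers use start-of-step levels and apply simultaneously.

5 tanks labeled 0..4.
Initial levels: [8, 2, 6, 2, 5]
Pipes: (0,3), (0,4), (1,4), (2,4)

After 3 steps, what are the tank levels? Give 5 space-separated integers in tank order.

Answer: 3 4 5 5 6

Derivation:
Step 1: flows [0->3,0->4,4->1,2->4] -> levels [6 3 5 3 6]
Step 2: flows [0->3,0=4,4->1,4->2] -> levels [5 4 6 4 4]
Step 3: flows [0->3,0->4,1=4,2->4] -> levels [3 4 5 5 6]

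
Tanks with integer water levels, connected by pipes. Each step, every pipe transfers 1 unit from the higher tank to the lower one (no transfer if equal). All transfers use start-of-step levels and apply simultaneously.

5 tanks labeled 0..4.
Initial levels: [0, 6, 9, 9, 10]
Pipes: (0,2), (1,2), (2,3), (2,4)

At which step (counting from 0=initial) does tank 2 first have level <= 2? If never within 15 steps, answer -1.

Step 1: flows [2->0,2->1,2=3,4->2] -> levels [1 7 8 9 9]
Step 2: flows [2->0,2->1,3->2,4->2] -> levels [2 8 8 8 8]
Step 3: flows [2->0,1=2,2=3,2=4] -> levels [3 8 7 8 8]
Step 4: flows [2->0,1->2,3->2,4->2] -> levels [4 7 9 7 7]
Step 5: flows [2->0,2->1,2->3,2->4] -> levels [5 8 5 8 8]
Step 6: flows [0=2,1->2,3->2,4->2] -> levels [5 7 8 7 7]
Step 7: flows [2->0,2->1,2->3,2->4] -> levels [6 8 4 8 8]
Step 8: flows [0->2,1->2,3->2,4->2] -> levels [5 7 8 7 7]
  -> period-2 cycle (repeats step 6); tank 2 never drops to <=2
Tank 2 never reaches <=2 within 15 steps

Answer: -1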